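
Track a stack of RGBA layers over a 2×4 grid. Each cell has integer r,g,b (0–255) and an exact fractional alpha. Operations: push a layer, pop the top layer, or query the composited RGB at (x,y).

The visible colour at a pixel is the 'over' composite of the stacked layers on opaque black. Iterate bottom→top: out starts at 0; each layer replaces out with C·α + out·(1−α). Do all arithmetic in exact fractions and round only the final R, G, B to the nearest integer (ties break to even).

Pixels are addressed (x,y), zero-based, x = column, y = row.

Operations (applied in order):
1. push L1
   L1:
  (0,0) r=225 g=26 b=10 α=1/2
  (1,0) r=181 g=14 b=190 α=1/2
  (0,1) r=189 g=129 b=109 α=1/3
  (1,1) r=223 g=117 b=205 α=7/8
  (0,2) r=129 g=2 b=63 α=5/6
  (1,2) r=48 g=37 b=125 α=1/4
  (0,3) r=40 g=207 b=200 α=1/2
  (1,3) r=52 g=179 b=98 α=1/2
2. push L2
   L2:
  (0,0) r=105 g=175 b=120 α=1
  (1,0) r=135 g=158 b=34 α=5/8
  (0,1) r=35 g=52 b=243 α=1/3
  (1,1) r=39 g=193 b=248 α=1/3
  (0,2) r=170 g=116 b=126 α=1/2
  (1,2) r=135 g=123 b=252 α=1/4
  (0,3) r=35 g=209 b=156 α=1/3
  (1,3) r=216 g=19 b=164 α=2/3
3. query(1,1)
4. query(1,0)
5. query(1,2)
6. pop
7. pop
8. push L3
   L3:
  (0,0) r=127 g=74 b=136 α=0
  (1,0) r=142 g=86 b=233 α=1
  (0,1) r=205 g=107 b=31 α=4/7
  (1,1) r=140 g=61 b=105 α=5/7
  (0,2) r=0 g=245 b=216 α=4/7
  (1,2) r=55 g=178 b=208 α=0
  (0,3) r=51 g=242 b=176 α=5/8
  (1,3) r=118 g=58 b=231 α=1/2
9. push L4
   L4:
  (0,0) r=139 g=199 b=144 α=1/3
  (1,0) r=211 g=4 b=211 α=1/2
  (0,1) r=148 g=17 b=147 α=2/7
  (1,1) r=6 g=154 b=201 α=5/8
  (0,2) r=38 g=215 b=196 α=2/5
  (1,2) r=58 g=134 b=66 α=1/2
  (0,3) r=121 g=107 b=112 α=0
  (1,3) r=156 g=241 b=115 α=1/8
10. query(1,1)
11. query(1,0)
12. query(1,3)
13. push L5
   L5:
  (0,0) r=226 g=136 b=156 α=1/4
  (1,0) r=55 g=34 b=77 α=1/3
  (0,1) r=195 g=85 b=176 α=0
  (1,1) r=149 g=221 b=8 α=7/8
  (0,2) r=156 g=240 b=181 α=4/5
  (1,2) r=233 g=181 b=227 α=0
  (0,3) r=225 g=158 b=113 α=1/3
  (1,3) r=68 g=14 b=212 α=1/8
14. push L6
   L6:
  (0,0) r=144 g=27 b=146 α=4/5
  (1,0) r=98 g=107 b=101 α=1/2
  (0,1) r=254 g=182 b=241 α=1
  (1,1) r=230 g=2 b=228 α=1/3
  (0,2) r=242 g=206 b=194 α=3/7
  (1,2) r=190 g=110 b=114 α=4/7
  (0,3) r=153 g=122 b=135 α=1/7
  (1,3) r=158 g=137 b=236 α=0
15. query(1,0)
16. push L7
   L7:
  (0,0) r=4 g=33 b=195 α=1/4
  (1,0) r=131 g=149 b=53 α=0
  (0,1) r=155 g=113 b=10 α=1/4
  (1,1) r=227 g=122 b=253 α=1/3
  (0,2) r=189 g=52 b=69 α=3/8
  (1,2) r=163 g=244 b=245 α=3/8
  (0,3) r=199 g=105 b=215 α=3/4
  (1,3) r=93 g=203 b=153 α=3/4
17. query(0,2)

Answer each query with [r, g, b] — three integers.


(1,1) stack=L1,L2; from [0,0,0]:
+L1 (α=7/8) → [1561/8, 819/8, 1435/8]
+L2 (α=1/3) → [1717/12, 1591/12, 809/4]
→ [143, 133, 202]

(1,0) stack=L1,L2; from [0,0,0]:
after L1 α=1/2: [181/2, 7, 95]
after L2 α=5/8: [1893/16, 811/8, 455/8]
→ [118, 101, 57]

query (1,2) [L1,L2] — begin 0,0,0
after L1 α=1/4: [12, 37/4, 125/4]
after L2 α=1/4: [171/4, 603/16, 1383/16]
→ [43, 38, 86]

query (1,1) [L3,L4] — begin 0,0,0
L3 α=5/7: [100, 305/7, 75]
L4 α=5/8: [165/4, 6305/56, 615/4]
= [41, 113, 154]

query (1,0) [L3,L4] — begin 0,0,0
L3 α=1: [142, 86, 233]
L4 α=1/2: [353/2, 45, 222]
= [176, 45, 222]

(1,3) stack=L3,L4; from [0,0,0]:
+L3 (α=1/2) → [59, 29, 231/2]
+L4 (α=1/8) → [569/8, 111/2, 1847/16]
= [71, 56, 115]

query (1,0) [L3,L4,L5,L6] — begin 0,0,0
L3 α=1: [142, 86, 233]
L4 α=1/2: [353/2, 45, 222]
L5 α=1/3: [136, 124/3, 521/3]
L6 α=1/2: [117, 445/6, 412/3]
= [117, 74, 137]

at x=0,y=2 over L3,L4,L5,L6,L7:
after L3 α=4/7: [0, 140, 864/7]
after L4 α=2/5: [76/5, 170, 5336/35]
after L5 α=4/5: [3196/25, 226, 30676/175]
after L6 α=3/7: [30934/175, 1522/7, 224554/1225]
after L7 α=3/8: [50779/280, 4351/28, 275269/1960]
rounded: [181, 155, 140]


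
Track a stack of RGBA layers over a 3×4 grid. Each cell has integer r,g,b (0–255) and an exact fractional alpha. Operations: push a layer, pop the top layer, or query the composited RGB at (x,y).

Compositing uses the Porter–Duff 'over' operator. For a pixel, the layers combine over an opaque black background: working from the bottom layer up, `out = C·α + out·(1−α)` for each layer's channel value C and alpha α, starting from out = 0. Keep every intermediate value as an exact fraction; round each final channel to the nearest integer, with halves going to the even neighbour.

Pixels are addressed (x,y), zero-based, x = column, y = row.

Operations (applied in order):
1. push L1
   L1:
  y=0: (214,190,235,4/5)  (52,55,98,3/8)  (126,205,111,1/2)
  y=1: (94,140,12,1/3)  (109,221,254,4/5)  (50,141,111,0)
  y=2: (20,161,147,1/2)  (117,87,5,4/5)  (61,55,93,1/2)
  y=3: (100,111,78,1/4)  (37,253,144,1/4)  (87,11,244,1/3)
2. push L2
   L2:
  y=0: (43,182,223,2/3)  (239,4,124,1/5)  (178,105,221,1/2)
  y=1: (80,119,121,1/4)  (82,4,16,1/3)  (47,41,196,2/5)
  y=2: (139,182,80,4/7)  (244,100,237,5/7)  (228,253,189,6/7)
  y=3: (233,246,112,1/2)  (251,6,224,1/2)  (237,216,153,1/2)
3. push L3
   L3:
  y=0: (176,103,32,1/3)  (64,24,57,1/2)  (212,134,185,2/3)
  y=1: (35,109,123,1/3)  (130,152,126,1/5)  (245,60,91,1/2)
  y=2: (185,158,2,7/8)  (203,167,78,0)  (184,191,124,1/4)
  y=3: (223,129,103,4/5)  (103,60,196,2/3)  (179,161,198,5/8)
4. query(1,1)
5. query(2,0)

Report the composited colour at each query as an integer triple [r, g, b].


at x=1,y=1 over L1,L2,L3:
L1 α=4/5: [436/5, 884/5, 1016/5]
L2 α=1/3: [1282/15, 596/5, 704/5]
L3 α=1/5: [7078/75, 3144/25, 3446/25]
→ [94, 126, 138]

query (2,0) [L1,L2,L3] — begin 0,0,0
+L1 (α=1/2) → [63, 205/2, 111/2]
+L2 (α=1/2) → [241/2, 415/4, 553/4]
+L3 (α=2/3) → [363/2, 1487/12, 2033/12]
= [182, 124, 169]


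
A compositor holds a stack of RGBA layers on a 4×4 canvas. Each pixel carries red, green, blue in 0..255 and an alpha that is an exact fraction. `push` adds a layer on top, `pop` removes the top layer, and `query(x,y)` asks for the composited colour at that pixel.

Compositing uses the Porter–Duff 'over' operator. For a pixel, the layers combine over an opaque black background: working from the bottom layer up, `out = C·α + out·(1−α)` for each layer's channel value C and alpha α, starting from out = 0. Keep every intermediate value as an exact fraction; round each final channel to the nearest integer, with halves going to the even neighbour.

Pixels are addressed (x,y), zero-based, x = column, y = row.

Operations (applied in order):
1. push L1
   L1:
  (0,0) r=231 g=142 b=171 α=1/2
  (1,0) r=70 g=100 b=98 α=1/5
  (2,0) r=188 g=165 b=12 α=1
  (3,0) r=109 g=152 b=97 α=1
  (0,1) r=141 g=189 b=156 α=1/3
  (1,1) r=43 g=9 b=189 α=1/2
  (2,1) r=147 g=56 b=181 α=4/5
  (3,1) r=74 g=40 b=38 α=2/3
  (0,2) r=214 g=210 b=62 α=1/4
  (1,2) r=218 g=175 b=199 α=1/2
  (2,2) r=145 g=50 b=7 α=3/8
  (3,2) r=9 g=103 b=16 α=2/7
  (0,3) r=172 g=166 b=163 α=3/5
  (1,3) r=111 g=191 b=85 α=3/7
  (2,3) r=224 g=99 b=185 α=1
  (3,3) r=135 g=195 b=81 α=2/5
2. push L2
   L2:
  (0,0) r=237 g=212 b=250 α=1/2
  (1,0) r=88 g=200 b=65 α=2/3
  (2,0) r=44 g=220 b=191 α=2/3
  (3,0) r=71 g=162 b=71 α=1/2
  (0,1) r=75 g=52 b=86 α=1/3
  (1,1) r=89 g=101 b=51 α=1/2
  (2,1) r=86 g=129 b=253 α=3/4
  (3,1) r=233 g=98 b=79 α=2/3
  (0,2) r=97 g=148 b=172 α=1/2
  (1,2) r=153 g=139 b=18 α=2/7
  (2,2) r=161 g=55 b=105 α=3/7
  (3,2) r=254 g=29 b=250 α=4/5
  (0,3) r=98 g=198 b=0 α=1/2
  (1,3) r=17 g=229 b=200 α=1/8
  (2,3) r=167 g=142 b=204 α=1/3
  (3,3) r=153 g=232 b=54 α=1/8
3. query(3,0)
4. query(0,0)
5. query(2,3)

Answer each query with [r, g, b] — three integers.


at x=3,y=0 over L1,L2:
+L1 (α=1) → [109, 152, 97]
+L2 (α=1/2) → [90, 157, 84]
= [90, 157, 84]

query (0,0) [L1,L2] — begin 0,0,0
L1 α=1/2: [231/2, 71, 171/2]
L2 α=1/2: [705/4, 283/2, 671/4]
→ [176, 142, 168]

at x=2,y=3 over L1,L2:
+L1 (α=1) → [224, 99, 185]
+L2 (α=1/3) → [205, 340/3, 574/3]
→ [205, 113, 191]


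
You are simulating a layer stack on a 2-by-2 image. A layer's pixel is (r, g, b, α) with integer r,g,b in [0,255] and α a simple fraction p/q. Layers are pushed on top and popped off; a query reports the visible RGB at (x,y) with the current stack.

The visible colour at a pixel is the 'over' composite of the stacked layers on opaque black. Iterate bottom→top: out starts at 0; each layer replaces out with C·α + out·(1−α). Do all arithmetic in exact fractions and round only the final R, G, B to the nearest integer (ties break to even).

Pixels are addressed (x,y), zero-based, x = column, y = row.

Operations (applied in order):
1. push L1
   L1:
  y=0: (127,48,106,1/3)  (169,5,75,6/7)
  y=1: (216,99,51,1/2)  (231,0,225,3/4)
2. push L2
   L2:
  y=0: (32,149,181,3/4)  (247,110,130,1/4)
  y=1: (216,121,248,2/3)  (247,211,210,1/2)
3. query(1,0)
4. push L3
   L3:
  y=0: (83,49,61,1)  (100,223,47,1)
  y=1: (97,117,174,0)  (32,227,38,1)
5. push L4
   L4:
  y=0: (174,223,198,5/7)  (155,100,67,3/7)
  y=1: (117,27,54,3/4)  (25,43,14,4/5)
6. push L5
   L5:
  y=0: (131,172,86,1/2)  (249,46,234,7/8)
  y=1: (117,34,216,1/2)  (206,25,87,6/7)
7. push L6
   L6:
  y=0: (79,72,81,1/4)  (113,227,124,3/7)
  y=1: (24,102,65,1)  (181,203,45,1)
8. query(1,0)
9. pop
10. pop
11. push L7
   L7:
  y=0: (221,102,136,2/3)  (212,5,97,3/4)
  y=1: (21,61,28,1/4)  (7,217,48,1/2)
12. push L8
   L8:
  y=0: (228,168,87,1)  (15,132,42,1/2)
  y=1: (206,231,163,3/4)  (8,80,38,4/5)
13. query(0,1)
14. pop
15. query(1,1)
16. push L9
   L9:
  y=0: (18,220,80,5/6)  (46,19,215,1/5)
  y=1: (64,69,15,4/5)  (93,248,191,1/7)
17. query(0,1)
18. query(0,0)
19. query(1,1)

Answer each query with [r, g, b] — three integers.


query (1,0) [L1,L2] — begin 0,0,0
+L1 (α=6/7) → [1014/7, 30/7, 450/7]
+L2 (α=1/4) → [4771/28, 215/7, 565/7]
→ [170, 31, 81]

at x=1,y=0 over L1,L2,L3,L4,L5,L6:
after L1 α=6/7: [1014/7, 30/7, 450/7]
after L2 α=1/4: [4771/28, 215/7, 565/7]
after L3 α=1: [100, 223, 47]
after L4 α=3/7: [865/7, 1192/7, 389/7]
after L5 α=7/8: [6533/28, 1723/28, 11855/56]
after L6 α=3/7: [8906/49, 6490/49, 17063/98]
= [182, 132, 174]

at x=0,y=1 over L1,L2,L3,L4,L7,L8:
after L1 α=1/2: [108, 99/2, 51/2]
after L2 α=2/3: [180, 583/6, 1043/6]
after L3 α=0: [180, 583/6, 1043/6]
after L4 α=3/4: [531/4, 1069/24, 2015/24]
after L7 α=1/4: [1677/16, 1557/32, 2239/32]
after L8 α=3/4: [11565/64, 23733/128, 17887/128]
→ [181, 185, 140]

at x=1,y=1 over L1,L2,L3,L4,L7:
L1 α=3/4: [693/4, 0, 675/4]
L2 α=1/2: [1681/8, 211/2, 1515/8]
L3 α=1: [32, 227, 38]
L4 α=4/5: [132/5, 399/5, 94/5]
L7 α=1/2: [167/10, 742/5, 167/5]
= [17, 148, 33]

(0,1) stack=L1,L2,L3,L4,L7,L9; from [0,0,0]:
L1 α=1/2: [108, 99/2, 51/2]
L2 α=2/3: [180, 583/6, 1043/6]
L3 α=0: [180, 583/6, 1043/6]
L4 α=3/4: [531/4, 1069/24, 2015/24]
L7 α=1/4: [1677/16, 1557/32, 2239/32]
L9 α=4/5: [5773/80, 10389/160, 4159/160]
rounded: [72, 65, 26]

query (0,0) [L1,L2,L3,L4,L7,L9] — begin 0,0,0
L1 α=1/3: [127/3, 16, 106/3]
L2 α=3/4: [415/12, 463/4, 1735/12]
L3 α=1: [83, 49, 61]
L4 α=5/7: [148, 1213/7, 1112/7]
L7 α=2/3: [590/3, 2641/21, 3016/21]
L9 α=5/6: [430/9, 25741/126, 5708/63]
= [48, 204, 91]

at x=1,y=1 over L1,L2,L3,L4,L7,L9:
after L1 α=3/4: [693/4, 0, 675/4]
after L2 α=1/2: [1681/8, 211/2, 1515/8]
after L3 α=1: [32, 227, 38]
after L4 α=4/5: [132/5, 399/5, 94/5]
after L7 α=1/2: [167/10, 742/5, 167/5]
after L9 α=1/7: [138/5, 5692/35, 1957/35]
rounded: [28, 163, 56]


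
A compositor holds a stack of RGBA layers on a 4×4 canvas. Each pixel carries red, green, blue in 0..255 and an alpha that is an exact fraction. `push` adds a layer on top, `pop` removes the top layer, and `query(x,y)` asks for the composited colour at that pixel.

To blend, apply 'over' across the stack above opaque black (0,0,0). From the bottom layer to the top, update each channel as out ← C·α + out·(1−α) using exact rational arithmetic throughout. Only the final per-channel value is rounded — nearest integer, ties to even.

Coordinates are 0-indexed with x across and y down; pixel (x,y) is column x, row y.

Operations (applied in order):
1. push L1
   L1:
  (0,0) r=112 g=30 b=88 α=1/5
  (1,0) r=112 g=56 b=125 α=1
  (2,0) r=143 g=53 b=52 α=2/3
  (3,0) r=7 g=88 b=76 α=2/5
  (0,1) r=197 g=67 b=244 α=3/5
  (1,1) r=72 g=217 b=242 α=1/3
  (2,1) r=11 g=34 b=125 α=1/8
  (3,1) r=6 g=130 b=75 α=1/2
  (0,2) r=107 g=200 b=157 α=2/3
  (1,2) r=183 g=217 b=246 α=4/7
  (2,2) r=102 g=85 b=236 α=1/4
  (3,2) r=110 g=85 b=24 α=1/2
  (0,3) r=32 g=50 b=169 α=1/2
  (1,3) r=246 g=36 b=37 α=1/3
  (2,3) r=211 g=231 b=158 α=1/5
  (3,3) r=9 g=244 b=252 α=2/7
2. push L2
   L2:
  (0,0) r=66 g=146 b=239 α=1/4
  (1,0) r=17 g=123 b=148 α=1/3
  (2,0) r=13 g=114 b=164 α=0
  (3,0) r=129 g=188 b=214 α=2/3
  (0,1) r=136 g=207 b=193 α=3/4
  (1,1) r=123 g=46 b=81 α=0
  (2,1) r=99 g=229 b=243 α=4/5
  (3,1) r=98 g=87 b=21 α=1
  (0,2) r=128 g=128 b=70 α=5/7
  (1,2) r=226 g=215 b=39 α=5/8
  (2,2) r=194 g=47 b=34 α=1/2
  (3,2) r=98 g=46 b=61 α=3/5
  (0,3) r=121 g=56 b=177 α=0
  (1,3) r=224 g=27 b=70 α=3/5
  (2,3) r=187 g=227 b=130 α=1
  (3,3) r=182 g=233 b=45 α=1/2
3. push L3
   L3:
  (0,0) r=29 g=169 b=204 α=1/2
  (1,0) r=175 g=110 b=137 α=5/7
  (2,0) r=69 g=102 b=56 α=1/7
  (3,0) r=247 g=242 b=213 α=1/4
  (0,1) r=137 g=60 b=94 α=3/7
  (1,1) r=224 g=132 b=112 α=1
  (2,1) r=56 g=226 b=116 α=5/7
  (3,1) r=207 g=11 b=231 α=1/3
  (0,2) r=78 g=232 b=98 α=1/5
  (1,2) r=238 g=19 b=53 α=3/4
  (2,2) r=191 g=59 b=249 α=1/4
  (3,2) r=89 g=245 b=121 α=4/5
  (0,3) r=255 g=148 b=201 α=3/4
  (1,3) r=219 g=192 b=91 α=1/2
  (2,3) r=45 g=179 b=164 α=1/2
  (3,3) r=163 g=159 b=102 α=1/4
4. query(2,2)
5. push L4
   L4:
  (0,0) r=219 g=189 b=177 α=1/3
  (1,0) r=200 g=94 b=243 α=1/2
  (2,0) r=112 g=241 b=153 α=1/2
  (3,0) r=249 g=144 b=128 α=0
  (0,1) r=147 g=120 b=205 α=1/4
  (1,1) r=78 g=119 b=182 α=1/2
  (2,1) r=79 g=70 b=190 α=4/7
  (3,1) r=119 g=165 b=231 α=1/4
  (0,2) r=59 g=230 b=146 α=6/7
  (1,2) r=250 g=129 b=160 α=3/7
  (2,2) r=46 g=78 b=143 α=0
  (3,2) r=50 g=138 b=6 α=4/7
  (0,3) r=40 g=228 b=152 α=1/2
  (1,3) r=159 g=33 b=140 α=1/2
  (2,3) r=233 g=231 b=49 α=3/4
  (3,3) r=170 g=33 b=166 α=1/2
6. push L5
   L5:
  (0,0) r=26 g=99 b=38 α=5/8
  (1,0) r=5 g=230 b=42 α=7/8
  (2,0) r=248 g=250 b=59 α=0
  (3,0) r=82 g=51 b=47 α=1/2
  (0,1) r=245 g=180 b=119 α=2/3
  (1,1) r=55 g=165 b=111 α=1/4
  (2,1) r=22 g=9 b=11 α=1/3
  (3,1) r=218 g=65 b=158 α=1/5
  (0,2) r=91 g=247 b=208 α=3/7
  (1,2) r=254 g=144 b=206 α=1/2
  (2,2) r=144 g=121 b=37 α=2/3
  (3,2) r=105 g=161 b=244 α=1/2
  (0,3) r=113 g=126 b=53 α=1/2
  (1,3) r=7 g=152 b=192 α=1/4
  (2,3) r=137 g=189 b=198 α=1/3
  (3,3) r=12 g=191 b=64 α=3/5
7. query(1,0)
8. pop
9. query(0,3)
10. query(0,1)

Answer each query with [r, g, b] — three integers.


at x=2,y=2 over L1,L2,L3:
after L1 α=1/4: [51/2, 85/4, 59]
after L2 α=1/2: [439/4, 273/8, 93/2]
after L3 α=1/4: [2081/16, 1291/32, 777/8]
rounded: [130, 40, 97]

(1,0) stack=L1,L2,L3,L4,L5; from [0,0,0]:
L1 α=1: [112, 56, 125]
L2 α=1/3: [241/3, 235/3, 398/3]
L3 α=5/7: [3107/21, 2120/21, 2851/21]
L4 α=1/2: [7307/42, 2047/21, 3977/21]
L5 α=7/8: [8777/336, 35857/168, 10151/168]
rounded: [26, 213, 60]

at x=0,y=3 over L1,L2,L3,L4:
after L1 α=1/2: [16, 25, 169/2]
after L2 α=0: [16, 25, 169/2]
after L3 α=3/4: [781/4, 469/4, 1375/8]
after L4 α=1/2: [941/8, 1381/8, 2591/16]
→ [118, 173, 162]

at x=0,y=1 over L1,L2,L3,L4:
L1 α=3/5: [591/5, 201/5, 732/5]
L2 α=3/4: [2631/20, 1653/10, 3627/20]
L3 α=3/7: [4686/35, 4206/35, 5037/35]
L4 α=1/4: [19203/140, 8409/70, 11143/70]
rounded: [137, 120, 159]


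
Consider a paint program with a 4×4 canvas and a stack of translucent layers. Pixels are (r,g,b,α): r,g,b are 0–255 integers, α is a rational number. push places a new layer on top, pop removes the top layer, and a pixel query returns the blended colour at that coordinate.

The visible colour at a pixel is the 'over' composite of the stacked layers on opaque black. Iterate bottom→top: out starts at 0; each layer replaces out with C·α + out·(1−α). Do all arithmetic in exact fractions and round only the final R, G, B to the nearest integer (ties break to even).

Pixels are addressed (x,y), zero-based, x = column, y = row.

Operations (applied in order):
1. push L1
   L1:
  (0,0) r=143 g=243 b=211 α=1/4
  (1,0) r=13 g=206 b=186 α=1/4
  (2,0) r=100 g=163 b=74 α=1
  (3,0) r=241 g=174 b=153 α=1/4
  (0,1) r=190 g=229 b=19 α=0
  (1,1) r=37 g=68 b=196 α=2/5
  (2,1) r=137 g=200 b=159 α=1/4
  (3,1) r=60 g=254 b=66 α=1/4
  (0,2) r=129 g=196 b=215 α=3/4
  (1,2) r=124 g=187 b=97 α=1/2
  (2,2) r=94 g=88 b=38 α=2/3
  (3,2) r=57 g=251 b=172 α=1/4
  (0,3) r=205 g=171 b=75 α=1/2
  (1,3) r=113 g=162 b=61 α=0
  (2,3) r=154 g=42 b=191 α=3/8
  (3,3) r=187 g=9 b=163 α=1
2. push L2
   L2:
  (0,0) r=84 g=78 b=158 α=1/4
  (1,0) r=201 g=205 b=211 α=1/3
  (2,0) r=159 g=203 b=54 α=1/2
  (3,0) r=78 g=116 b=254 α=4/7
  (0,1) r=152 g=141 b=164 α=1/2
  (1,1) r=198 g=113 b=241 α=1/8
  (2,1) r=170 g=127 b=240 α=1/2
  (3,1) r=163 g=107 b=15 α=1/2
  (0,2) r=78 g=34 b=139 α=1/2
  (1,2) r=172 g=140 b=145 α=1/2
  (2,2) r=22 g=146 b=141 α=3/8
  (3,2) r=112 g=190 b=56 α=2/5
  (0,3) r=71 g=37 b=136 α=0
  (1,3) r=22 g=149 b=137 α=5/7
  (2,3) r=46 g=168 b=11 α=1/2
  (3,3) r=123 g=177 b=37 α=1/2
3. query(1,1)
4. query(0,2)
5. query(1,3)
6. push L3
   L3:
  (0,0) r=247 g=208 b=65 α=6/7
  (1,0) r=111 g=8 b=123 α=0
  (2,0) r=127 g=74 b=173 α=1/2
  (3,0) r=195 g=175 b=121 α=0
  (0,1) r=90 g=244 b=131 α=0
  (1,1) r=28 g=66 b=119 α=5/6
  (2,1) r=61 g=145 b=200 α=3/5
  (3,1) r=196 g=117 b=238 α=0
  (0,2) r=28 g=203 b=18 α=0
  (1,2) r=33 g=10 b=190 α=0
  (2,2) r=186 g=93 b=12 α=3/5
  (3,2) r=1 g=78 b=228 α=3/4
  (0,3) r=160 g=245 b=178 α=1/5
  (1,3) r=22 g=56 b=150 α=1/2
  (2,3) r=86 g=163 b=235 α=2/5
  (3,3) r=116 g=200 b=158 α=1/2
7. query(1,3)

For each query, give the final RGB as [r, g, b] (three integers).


query (1,1) [L1,L2] — begin 0,0,0
+L1 (α=2/5) → [74/5, 136/5, 392/5]
+L2 (α=1/8) → [377/10, 1517/40, 3949/40]
rounded: [38, 38, 99]

at x=0,y=2 over L1,L2:
L1 α=3/4: [387/4, 147, 645/4]
L2 α=1/2: [699/8, 181/2, 1201/8]
rounded: [87, 90, 150]

(1,3) stack=L1,L2; from [0,0,0]:
after L1 α=0: [0, 0, 0]
after L2 α=5/7: [110/7, 745/7, 685/7]
= [16, 106, 98]

query (1,3) [L1,L2,L3] — begin 0,0,0
after L1 α=0: [0, 0, 0]
after L2 α=5/7: [110/7, 745/7, 685/7]
after L3 α=1/2: [132/7, 1137/14, 1735/14]
= [19, 81, 124]


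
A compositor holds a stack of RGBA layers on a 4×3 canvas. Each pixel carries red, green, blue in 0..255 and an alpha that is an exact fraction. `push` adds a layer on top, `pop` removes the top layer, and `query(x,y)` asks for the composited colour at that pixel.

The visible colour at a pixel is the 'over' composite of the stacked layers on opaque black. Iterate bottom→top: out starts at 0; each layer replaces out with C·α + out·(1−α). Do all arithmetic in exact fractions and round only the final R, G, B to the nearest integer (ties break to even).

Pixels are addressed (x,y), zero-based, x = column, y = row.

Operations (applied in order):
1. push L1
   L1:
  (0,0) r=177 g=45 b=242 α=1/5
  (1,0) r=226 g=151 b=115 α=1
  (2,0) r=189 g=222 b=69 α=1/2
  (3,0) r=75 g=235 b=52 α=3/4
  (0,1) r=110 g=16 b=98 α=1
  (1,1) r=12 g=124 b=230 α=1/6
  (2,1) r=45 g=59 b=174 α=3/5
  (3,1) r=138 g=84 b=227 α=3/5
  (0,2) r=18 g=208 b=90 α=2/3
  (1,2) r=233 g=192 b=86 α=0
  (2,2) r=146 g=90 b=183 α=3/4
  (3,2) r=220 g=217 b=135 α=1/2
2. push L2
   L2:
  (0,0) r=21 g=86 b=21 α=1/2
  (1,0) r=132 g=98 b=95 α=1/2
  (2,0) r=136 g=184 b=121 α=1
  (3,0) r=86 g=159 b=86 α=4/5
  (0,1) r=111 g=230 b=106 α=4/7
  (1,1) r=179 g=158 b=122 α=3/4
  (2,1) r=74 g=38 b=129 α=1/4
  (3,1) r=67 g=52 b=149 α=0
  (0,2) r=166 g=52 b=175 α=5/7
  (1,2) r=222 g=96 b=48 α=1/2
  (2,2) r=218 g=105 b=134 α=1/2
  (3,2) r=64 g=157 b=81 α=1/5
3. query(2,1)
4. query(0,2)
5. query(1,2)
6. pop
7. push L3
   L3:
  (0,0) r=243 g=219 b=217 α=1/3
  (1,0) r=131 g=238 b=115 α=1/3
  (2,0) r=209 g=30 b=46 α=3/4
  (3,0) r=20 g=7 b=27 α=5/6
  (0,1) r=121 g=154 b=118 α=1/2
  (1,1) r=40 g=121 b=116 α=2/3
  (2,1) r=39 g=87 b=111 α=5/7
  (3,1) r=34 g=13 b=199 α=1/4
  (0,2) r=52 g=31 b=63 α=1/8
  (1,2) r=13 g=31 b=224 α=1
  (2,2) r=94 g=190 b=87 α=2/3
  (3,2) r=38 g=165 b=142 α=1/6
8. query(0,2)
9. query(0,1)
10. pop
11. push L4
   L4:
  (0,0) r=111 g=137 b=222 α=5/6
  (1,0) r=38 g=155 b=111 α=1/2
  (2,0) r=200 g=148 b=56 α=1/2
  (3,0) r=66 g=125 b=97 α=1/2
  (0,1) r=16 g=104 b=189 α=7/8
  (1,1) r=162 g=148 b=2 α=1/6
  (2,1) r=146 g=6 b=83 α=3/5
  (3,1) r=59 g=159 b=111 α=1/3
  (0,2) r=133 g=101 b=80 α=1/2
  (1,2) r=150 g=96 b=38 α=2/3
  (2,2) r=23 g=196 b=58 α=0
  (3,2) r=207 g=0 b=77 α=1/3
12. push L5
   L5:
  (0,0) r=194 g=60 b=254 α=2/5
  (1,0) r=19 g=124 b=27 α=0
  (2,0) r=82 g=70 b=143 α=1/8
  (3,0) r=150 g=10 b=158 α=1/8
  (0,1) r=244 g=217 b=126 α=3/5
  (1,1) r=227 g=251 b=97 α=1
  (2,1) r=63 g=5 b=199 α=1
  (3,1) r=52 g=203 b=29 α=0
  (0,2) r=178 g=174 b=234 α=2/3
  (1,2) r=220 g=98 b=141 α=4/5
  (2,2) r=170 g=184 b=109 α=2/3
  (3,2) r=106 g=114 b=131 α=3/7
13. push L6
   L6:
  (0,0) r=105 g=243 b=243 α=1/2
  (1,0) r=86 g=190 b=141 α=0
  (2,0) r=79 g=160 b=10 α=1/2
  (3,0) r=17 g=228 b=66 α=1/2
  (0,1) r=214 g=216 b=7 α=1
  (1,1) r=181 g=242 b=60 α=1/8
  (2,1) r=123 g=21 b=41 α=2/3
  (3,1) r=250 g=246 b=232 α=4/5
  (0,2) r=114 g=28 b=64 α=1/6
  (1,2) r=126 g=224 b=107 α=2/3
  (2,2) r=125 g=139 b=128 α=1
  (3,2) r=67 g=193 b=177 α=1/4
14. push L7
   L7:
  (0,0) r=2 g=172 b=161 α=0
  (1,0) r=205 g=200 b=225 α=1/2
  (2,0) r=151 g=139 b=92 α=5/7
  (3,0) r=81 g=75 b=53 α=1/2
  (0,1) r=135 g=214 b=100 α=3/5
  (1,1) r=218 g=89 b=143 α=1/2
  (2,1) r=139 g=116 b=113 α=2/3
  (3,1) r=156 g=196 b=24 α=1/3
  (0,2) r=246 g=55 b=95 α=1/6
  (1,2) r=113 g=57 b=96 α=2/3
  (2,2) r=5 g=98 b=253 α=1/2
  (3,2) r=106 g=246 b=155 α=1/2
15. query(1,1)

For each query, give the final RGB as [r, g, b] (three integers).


query (2,1) [L1,L2] — begin 0,0,0
+L1 (α=3/5) → [27, 177/5, 522/5]
+L2 (α=1/4) → [155/4, 721/20, 2211/20]
= [39, 36, 111]

query (0,2) [L1,L2] — begin 0,0,0
after L1 α=2/3: [12, 416/3, 60]
after L2 α=5/7: [122, 1612/21, 995/7]
rounded: [122, 77, 142]

query (1,2) [L1,L2] — begin 0,0,0
+L1 (α=0) → [0, 0, 0]
+L2 (α=1/2) → [111, 48, 24]
= [111, 48, 24]

query (0,2) [L1,L3] — begin 0,0,0
L1 α=2/3: [12, 416/3, 60]
L3 α=1/8: [17, 3005/24, 483/8]
rounded: [17, 125, 60]

query (0,1) [L1,L3] — begin 0,0,0
after L1 α=1: [110, 16, 98]
after L3 α=1/2: [231/2, 85, 108]
= [116, 85, 108]

(1,1) stack=L1,L4,L5,L6,L7; from [0,0,0]:
L1 α=1/6: [2, 62/3, 115/3]
L4 α=1/6: [86/3, 377/9, 581/18]
L5 α=1: [227, 251, 97]
L6 α=1/8: [885/4, 1999/8, 739/8]
L7 α=1/2: [1757/8, 2711/16, 1883/16]
→ [220, 169, 118]


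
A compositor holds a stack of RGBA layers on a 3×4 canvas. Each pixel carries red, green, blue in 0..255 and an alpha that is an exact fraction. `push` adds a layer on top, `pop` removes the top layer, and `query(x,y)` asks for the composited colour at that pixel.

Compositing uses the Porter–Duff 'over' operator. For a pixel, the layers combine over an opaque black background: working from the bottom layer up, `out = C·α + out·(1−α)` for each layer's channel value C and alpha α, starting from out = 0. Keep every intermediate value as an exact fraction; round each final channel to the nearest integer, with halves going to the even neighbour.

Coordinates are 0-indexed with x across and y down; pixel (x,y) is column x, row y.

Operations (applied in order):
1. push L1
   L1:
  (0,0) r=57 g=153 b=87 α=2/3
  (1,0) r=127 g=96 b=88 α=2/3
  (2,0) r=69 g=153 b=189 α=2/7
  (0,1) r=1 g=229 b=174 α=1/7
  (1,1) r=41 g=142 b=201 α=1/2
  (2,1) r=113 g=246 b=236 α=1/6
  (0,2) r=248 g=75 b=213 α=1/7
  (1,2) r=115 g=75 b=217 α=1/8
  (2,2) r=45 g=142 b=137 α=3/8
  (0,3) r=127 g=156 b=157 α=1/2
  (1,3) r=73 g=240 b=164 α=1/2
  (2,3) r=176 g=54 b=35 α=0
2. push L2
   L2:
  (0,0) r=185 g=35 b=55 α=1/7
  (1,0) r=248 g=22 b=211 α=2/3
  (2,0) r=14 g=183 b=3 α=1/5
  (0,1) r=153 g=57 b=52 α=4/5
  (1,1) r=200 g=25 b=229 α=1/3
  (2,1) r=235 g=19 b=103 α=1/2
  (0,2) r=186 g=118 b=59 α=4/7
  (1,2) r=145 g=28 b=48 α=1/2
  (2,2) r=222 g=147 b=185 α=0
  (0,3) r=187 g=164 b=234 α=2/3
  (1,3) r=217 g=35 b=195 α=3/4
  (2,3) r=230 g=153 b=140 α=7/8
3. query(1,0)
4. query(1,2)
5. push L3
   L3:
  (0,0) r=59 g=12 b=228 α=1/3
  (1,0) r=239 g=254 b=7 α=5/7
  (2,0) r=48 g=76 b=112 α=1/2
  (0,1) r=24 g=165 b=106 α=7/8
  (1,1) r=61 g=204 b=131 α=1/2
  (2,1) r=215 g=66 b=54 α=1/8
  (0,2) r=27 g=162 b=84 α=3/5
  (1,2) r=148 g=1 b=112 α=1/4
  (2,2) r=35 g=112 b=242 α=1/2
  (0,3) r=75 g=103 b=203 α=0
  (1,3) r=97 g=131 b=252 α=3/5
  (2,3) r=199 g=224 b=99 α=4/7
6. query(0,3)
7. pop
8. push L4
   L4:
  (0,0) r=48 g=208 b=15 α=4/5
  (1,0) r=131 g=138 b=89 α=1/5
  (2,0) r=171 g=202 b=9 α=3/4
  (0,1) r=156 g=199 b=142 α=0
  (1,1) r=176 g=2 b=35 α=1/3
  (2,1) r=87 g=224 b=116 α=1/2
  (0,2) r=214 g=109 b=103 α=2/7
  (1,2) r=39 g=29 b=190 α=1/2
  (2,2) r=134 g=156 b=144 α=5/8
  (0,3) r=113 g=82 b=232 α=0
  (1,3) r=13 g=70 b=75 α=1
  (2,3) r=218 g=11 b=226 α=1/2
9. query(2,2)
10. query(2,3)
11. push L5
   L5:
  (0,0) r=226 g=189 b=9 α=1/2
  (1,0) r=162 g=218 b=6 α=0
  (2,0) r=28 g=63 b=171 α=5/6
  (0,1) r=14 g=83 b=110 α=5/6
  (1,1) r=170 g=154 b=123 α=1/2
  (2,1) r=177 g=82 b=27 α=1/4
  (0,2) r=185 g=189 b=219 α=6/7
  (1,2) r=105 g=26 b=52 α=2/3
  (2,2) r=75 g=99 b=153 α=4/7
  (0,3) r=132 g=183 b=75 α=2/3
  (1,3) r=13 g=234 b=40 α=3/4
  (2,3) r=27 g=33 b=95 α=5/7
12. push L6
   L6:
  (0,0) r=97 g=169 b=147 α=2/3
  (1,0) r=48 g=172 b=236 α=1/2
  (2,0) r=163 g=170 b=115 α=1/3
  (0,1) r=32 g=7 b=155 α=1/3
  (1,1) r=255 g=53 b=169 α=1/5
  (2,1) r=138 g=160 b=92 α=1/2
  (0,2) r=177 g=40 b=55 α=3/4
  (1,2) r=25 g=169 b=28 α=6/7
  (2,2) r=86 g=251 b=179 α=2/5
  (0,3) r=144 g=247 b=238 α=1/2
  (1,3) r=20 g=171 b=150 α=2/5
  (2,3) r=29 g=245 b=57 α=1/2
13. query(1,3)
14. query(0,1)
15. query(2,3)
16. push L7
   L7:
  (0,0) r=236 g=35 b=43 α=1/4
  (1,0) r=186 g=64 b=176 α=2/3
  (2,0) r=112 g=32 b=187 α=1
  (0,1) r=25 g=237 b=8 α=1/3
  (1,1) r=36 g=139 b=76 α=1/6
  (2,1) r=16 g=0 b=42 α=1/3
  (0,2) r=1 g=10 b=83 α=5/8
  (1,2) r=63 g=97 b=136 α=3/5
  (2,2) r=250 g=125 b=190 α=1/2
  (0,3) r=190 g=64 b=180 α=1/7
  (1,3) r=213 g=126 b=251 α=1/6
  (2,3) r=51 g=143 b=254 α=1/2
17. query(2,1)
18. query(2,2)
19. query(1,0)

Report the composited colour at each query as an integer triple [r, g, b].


(1,0) stack=L1,L2; from [0,0,0]:
after L1 α=2/3: [254/3, 64, 176/3]
after L2 α=2/3: [1742/9, 36, 1442/9]
= [194, 36, 160]

query (1,2) [L1,L2] — begin 0,0,0
after L1 α=1/8: [115/8, 75/8, 217/8]
after L2 α=1/2: [1275/16, 299/16, 601/16]
= [80, 19, 38]

(0,3) stack=L1,L2,L3; from [0,0,0]:
L1 α=1/2: [127/2, 78, 157/2]
L2 α=2/3: [875/6, 406/3, 1093/6]
L3 α=0: [875/6, 406/3, 1093/6]
→ [146, 135, 182]

at x=2,y=2 over L1,L2,L4:
+L1 (α=3/8) → [135/8, 213/4, 411/8]
+L2 (α=0) → [135/8, 213/4, 411/8]
+L4 (α=5/8) → [5765/64, 3759/32, 6993/64]
rounded: [90, 117, 109]

query (2,3) [L1,L2,L4] — begin 0,0,0
+L1 (α=0) → [0, 0, 0]
+L2 (α=7/8) → [805/4, 1071/8, 245/2]
+L4 (α=1/2) → [1677/8, 1159/16, 697/4]
rounded: [210, 72, 174]

at x=1,y=3 over L1,L2,L4,L5,L6:
+L1 (α=1/2) → [73/2, 120, 82]
+L2 (α=3/4) → [1375/8, 225/4, 667/4]
+L4 (α=1) → [13, 70, 75]
+L5 (α=3/4) → [13, 193, 195/4]
+L6 (α=2/5) → [79/5, 921/5, 357/4]
rounded: [16, 184, 89]

query (0,1) [L1,L2,L4,L5,L6] — begin 0,0,0
L1 α=1/7: [1/7, 229/7, 174/7]
L2 α=4/5: [857/7, 365/7, 326/7]
L4 α=0: [857/7, 365/7, 326/7]
L5 α=5/6: [449/14, 545/7, 696/7]
L6 α=1/3: [673/21, 1139/21, 2477/21]
rounded: [32, 54, 118]

query (2,3) [L1,L2,L4,L5,L6] — begin 0,0,0
+L1 (α=0) → [0, 0, 0]
+L2 (α=7/8) → [805/4, 1071/8, 245/2]
+L4 (α=1/2) → [1677/8, 1159/16, 697/4]
+L5 (α=5/7) → [2217/28, 2479/56, 1647/14]
+L6 (α=1/2) → [3029/56, 16199/112, 2445/28]
rounded: [54, 145, 87]

(2,1) stack=L1,L2,L4,L5,L6,L7; from [0,0,0]:
+L1 (α=1/6) → [113/6, 41, 118/3]
+L2 (α=1/2) → [1523/12, 30, 427/6]
+L4 (α=1/2) → [2567/24, 127, 1123/12]
+L5 (α=1/4) → [3983/32, 463/4, 1231/16]
+L6 (α=1/2) → [8399/64, 1103/8, 2703/32]
+L7 (α=1/3) → [8911/96, 1103/12, 1125/16]
= [93, 92, 70]

query (2,2) [L1,L2,L4,L5,L6,L7] — begin 0,0,0
L1 α=3/8: [135/8, 213/4, 411/8]
L2 α=0: [135/8, 213/4, 411/8]
L4 α=5/8: [5765/64, 3759/32, 6993/64]
L5 α=4/7: [36495/448, 23949/224, 60147/448]
L6 α=2/5: [186541/2240, 36859/224, 68165/448]
L7 α=1/2: [746541/4480, 64859/448, 153285/896]
→ [167, 145, 171]

at x=1,y=0 over L1,L2,L4,L5,L6,L7:
L1 α=2/3: [254/3, 64, 176/3]
L2 α=2/3: [1742/9, 36, 1442/9]
L4 α=1/5: [8147/45, 282/5, 6569/45]
L5 α=0: [8147/45, 282/5, 6569/45]
L6 α=1/2: [10307/90, 571/5, 17189/90]
L7 α=2/3: [43787/270, 1211/15, 48869/270]
→ [162, 81, 181]


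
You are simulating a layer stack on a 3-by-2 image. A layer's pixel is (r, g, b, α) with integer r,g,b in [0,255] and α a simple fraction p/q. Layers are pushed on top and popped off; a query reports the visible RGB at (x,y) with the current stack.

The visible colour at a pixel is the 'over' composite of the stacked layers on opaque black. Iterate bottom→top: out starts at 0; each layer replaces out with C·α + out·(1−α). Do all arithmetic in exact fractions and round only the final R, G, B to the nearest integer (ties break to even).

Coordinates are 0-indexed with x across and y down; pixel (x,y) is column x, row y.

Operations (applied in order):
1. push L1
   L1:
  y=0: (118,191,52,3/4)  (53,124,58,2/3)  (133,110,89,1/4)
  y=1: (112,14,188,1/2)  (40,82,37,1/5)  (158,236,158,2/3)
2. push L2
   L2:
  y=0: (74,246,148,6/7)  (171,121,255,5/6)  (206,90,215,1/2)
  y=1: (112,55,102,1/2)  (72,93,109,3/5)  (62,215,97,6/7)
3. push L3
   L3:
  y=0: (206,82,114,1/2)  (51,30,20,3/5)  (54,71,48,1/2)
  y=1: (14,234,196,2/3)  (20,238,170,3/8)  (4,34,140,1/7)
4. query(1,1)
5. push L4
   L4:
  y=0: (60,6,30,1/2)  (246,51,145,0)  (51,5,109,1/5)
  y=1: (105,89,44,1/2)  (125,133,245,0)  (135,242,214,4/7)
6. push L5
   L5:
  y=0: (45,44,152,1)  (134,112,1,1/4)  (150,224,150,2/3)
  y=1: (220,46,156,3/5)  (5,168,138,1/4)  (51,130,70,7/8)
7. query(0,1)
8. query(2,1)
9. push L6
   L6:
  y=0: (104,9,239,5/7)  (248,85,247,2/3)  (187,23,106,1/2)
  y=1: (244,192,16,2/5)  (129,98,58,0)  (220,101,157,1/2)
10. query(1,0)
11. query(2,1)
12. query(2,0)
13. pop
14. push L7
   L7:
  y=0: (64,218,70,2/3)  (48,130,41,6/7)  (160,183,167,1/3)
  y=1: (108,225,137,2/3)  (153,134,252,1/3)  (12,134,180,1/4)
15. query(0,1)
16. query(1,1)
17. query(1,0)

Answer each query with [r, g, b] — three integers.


(1,1) stack=L1,L2,L3; from [0,0,0]:
L1 α=1/5: [8, 82/5, 37/5]
L2 α=3/5: [232/5, 1559/25, 1709/25]
L3 α=3/8: [73/2, 5129/40, 4259/40]
rounded: [36, 128, 106]

(0,1) stack=L1,L2,L3,L4,L5; from [0,0,0]:
L1 α=1/2: [56, 7, 94]
L2 α=1/2: [84, 31, 98]
L3 α=2/3: [112/3, 499/3, 490/3]
L4 α=1/2: [427/6, 383/3, 311/3]
L5 α=3/5: [2407/15, 236/3, 2026/15]
→ [160, 79, 135]

at x=2,y=1 over L1,L2,L3,L4,L5:
+L1 (α=2/3) → [316/3, 472/3, 316/3]
+L2 (α=6/7) → [1432/21, 4342/21, 2062/21]
+L3 (α=1/7) → [2892/49, 8922/49, 5104/49]
+L4 (α=4/7) → [35136/343, 74198/343, 57256/343]
+L5 (α=7/8) → [157587/2744, 48291/343, 112663/1372]
= [57, 141, 82]

at x=1,y=0 over L1,L2,L3,L4,L5,L6:
L1 α=2/3: [106/3, 248/3, 116/3]
L2 α=5/6: [2671/18, 2063/18, 3941/18]
L3 α=3/5: [4048/45, 2873/45, 4481/45]
L4 α=0: [4048/45, 2873/45, 4481/45]
L5 α=1/4: [3029/30, 4553/60, 1124/15]
L6 α=2/3: [17909/90, 14753/180, 8534/45]
= [199, 82, 190]

(2,1) stack=L1,L2,L3,L4,L5,L6; from [0,0,0]:
L1 α=2/3: [316/3, 472/3, 316/3]
L2 α=6/7: [1432/21, 4342/21, 2062/21]
L3 α=1/7: [2892/49, 8922/49, 5104/49]
L4 α=4/7: [35136/343, 74198/343, 57256/343]
L5 α=7/8: [157587/2744, 48291/343, 112663/1372]
L6 α=1/2: [761267/5488, 41467/343, 328067/2744]
rounded: [139, 121, 120]

(2,0) stack=L1,L2,L3,L4,L5,L6; from [0,0,0]:
L1 α=1/4: [133/4, 55/2, 89/4]
L2 α=1/2: [957/8, 235/4, 949/8]
L3 α=1/2: [1389/16, 519/8, 1333/16]
L4 α=1/5: [1593/20, 529/10, 1769/20]
L5 α=2/3: [2531/20, 5009/30, 7769/60]
L6 α=1/2: [6271/40, 5699/60, 14129/120]
rounded: [157, 95, 118]

at x=0,y=1 over L1,L2,L3,L4,L5,L7:
after L1 α=1/2: [56, 7, 94]
after L2 α=1/2: [84, 31, 98]
after L3 α=2/3: [112/3, 499/3, 490/3]
after L4 α=1/2: [427/6, 383/3, 311/3]
after L5 α=3/5: [2407/15, 236/3, 2026/15]
after L7 α=2/3: [5647/45, 1586/9, 6136/45]
= [125, 176, 136]

query (1,1) [L1,L2,L3,L4,L5,L7] — begin 0,0,0
L1 α=1/5: [8, 82/5, 37/5]
L2 α=3/5: [232/5, 1559/25, 1709/25]
L3 α=3/8: [73/2, 5129/40, 4259/40]
L4 α=0: [73/2, 5129/40, 4259/40]
L5 α=1/4: [229/8, 22107/160, 18297/160]
L7 α=1/3: [841/12, 32827/240, 12819/80]
rounded: [70, 137, 160]

(1,0) stack=L1,L2,L3,L4,L5,L7; from [0,0,0]:
L1 α=2/3: [106/3, 248/3, 116/3]
L2 α=5/6: [2671/18, 2063/18, 3941/18]
L3 α=3/5: [4048/45, 2873/45, 4481/45]
L4 α=0: [4048/45, 2873/45, 4481/45]
L5 α=1/4: [3029/30, 4553/60, 1124/15]
L7 α=6/7: [1667/30, 51353/420, 4814/105]
= [56, 122, 46]


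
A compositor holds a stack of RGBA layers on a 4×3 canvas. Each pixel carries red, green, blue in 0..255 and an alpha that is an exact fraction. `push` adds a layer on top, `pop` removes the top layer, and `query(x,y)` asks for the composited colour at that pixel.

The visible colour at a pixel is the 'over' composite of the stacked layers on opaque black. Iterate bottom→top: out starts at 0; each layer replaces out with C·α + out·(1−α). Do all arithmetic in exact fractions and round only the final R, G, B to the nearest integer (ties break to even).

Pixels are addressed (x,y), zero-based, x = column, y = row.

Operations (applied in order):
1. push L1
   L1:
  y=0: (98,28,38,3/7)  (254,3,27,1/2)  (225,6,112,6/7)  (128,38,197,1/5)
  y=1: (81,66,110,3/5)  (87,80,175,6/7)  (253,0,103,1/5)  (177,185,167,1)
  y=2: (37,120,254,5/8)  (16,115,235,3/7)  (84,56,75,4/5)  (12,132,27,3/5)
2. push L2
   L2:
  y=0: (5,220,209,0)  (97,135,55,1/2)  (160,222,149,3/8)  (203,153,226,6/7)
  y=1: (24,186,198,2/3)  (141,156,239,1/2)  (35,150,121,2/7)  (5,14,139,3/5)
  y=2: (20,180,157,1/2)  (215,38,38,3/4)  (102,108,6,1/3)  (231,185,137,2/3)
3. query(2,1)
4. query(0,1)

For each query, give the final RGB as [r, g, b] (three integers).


(2,1) stack=L1,L2; from [0,0,0]:
+L1 (α=1/5) → [253/5, 0, 103/5]
+L2 (α=2/7) → [323/7, 300/7, 345/7]
rounded: [46, 43, 49]

(0,1) stack=L1,L2; from [0,0,0]:
+L1 (α=3/5) → [243/5, 198/5, 66]
+L2 (α=2/3) → [161/5, 686/5, 154]
= [32, 137, 154]


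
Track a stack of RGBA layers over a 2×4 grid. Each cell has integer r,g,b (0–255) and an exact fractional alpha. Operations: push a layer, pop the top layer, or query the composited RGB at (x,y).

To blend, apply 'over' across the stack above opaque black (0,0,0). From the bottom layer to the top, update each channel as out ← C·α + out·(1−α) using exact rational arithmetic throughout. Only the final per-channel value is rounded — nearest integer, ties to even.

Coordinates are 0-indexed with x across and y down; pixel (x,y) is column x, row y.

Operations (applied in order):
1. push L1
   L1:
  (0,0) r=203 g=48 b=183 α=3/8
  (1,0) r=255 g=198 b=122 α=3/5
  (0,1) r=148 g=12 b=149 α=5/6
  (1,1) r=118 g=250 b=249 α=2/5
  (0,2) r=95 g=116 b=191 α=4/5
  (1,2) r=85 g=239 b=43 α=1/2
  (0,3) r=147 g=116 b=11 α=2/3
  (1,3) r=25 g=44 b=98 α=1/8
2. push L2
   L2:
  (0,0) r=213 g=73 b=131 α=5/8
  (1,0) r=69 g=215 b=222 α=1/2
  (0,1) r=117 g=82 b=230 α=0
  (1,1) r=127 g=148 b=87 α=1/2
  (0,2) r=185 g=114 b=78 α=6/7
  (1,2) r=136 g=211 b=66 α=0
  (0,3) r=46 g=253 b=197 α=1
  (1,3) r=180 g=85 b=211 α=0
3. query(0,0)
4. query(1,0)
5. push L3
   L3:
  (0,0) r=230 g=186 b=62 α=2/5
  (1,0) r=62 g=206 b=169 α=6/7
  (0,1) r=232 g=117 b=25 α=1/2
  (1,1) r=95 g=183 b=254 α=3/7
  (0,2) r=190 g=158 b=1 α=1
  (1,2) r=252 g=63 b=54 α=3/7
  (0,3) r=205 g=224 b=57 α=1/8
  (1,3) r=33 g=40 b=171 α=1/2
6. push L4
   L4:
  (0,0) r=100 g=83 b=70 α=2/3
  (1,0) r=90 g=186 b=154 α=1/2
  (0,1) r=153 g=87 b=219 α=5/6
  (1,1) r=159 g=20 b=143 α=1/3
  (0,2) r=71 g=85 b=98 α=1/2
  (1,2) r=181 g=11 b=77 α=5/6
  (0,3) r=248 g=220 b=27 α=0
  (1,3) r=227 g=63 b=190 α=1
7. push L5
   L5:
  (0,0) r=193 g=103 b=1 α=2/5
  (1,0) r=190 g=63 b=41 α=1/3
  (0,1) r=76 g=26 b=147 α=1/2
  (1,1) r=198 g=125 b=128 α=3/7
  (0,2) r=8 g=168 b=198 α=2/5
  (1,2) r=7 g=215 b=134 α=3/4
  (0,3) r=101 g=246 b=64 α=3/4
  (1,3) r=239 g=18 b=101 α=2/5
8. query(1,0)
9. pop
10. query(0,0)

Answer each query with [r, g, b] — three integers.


at x=0,y=0 over L1,L2:
L1 α=3/8: [609/8, 18, 549/8]
L2 α=5/8: [10347/64, 419/8, 6887/64]
rounded: [162, 52, 108]

(1,0) stack=L1,L2; from [0,0,0]:
+L1 (α=3/5) → [153, 594/5, 366/5]
+L2 (α=1/2) → [111, 1669/10, 738/5]
→ [111, 167, 148]

at x=1,y=0 over L1,L2,L3,L4,L5:
L1 α=3/5: [153, 594/5, 366/5]
L2 α=1/2: [111, 1669/10, 738/5]
L3 α=6/7: [69, 14029/70, 5808/35]
L4 α=1/2: [159/2, 27049/140, 5599/35]
L5 α=1/3: [349/3, 31459/210, 4211/35]
→ [116, 150, 120]

query (0,0) [L1,L2,L3,L4] — begin 0,0,0
after L1 α=3/8: [609/8, 18, 549/8]
after L2 α=5/8: [10347/64, 419/8, 6887/64]
after L3 α=2/5: [60481/320, 4233/40, 28597/320]
after L4 α=2/3: [124481/960, 10873/120, 73397/960]
= [130, 91, 76]


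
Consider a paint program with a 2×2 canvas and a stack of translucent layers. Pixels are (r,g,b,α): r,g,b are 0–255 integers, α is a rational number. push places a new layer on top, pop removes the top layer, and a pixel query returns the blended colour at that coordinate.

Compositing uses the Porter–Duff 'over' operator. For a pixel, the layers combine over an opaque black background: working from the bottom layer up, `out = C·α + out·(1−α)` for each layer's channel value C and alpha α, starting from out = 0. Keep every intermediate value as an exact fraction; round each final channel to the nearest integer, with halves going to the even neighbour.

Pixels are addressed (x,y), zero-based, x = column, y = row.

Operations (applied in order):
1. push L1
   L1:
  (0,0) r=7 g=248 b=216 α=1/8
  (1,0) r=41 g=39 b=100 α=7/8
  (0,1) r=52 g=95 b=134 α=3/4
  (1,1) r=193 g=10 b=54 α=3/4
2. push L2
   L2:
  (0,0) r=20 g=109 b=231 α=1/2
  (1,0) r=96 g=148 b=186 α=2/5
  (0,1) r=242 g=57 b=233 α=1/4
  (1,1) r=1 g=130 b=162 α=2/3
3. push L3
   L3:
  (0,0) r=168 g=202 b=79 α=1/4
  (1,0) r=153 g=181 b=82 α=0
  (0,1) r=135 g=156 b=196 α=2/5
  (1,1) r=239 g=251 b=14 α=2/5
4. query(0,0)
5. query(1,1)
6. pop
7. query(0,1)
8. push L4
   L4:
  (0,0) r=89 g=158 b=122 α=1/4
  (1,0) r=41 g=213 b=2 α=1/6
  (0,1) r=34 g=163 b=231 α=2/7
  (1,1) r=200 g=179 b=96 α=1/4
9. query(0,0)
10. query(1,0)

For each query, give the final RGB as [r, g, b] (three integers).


(0,0) stack=L1,L2,L3; from [0,0,0]:
+L1 (α=1/8) → [7/8, 31, 27]
+L2 (α=1/2) → [167/16, 70, 129]
+L3 (α=1/4) → [3189/64, 103, 233/2]
→ [50, 103, 116]

(1,1) stack=L1,L2,L3; from [0,0,0]:
L1 α=3/4: [579/4, 15/2, 81/2]
L2 α=2/3: [587/12, 535/6, 243/2]
L3 α=2/5: [2499/20, 1539/10, 157/2]
rounded: [125, 154, 78]

query (0,1) [L1,L2] — begin 0,0,0
after L1 α=3/4: [39, 285/4, 201/2]
after L2 α=1/4: [359/4, 1083/16, 1069/8]
rounded: [90, 68, 134]

at x=0,y=0 over L1,L2,L4:
after L1 α=1/8: [7/8, 31, 27]
after L2 α=1/2: [167/16, 70, 129]
after L4 α=1/4: [1925/64, 92, 509/4]
= [30, 92, 127]

query (1,0) [L1,L2,L4] — begin 0,0,0
L1 α=7/8: [287/8, 273/8, 175/2]
L2 α=2/5: [2397/40, 3187/40, 1269/10]
L4 α=1/6: [2725/48, 4891/48, 1273/12]
= [57, 102, 106]


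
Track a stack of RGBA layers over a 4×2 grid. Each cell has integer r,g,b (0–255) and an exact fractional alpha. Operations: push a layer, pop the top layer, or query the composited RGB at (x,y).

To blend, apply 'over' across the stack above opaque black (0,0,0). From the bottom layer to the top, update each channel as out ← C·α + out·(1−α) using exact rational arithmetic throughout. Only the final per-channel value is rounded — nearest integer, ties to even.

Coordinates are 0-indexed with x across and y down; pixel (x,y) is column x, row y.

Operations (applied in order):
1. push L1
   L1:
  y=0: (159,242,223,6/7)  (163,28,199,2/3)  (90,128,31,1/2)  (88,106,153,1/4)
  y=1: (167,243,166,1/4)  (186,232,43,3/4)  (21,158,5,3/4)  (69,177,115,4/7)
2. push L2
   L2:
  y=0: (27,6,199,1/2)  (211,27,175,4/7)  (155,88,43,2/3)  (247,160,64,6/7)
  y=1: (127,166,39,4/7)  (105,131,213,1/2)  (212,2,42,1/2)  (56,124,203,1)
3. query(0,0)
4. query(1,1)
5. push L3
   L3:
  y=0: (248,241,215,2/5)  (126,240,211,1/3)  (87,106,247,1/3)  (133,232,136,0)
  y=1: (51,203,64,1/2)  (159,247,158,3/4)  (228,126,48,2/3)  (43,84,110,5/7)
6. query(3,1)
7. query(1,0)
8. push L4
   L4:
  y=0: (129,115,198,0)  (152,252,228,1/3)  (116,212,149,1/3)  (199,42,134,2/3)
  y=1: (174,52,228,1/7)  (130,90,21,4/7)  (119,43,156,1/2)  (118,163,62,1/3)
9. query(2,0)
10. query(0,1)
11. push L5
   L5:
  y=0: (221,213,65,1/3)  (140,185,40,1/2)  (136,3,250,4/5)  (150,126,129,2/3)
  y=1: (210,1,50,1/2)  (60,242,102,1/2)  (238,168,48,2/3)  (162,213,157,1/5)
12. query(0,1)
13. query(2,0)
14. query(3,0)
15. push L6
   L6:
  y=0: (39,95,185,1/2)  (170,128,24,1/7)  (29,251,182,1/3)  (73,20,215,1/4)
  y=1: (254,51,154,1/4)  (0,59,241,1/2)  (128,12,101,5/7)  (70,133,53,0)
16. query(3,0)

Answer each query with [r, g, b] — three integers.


query (0,0) [L1,L2] — begin 0,0,0
after L1 α=6/7: [954/7, 1452/7, 1338/7]
after L2 α=1/2: [1143/14, 747/7, 2731/14]
= [82, 107, 195]

at x=1,y=1 over L1,L2:
after L1 α=3/4: [279/2, 174, 129/4]
after L2 α=1/2: [489/4, 305/2, 981/8]
→ [122, 152, 123]

query (3,1) [L1,L2,L3] — begin 0,0,0
L1 α=4/7: [276/7, 708/7, 460/7]
L2 α=1: [56, 124, 203]
L3 α=5/7: [327/7, 668/7, 956/7]
→ [47, 95, 137]

(1,0) stack=L1,L2,L3; from [0,0,0]:
L1 α=2/3: [326/3, 56/3, 398/3]
L2 α=4/7: [1170/7, 164/7, 1098/7]
L3 α=1/3: [1074/7, 2008/21, 3673/21]
→ [153, 96, 175]

query (2,0) [L1,L2,L3,L4] — begin 0,0,0
+L1 (α=1/2) → [45, 64, 31/2]
+L2 (α=2/3) → [355/3, 80, 203/6]
+L3 (α=1/3) → [971/9, 266/3, 944/9]
+L4 (α=1/3) → [2986/27, 1168/9, 3229/27]
→ [111, 130, 120]

(0,1) stack=L1,L2,L3,L4; from [0,0,0]:
after L1 α=1/4: [167/4, 243/4, 83/2]
after L2 α=4/7: [2533/28, 3385/28, 561/14]
after L3 α=1/2: [3961/56, 9069/56, 1457/28]
after L4 α=1/7: [16755/196, 28663/196, 7563/98]
rounded: [85, 146, 77]

query (0,1) [L1,L2,L3,L4,L5] — begin 0,0,0
+L1 (α=1/4) → [167/4, 243/4, 83/2]
+L2 (α=4/7) → [2533/28, 3385/28, 561/14]
+L3 (α=1/2) → [3961/56, 9069/56, 1457/28]
+L4 (α=1/7) → [16755/196, 28663/196, 7563/98]
+L5 (α=1/2) → [57915/392, 28859/392, 12463/196]
= [148, 74, 64]

at x=2,y=0 over L1,L2,L3,L4,L5:
after L1 α=1/2: [45, 64, 31/2]
after L2 α=2/3: [355/3, 80, 203/6]
after L3 α=1/3: [971/9, 266/3, 944/9]
after L4 α=1/3: [2986/27, 1168/9, 3229/27]
after L5 α=4/5: [17674/135, 1276/45, 30229/135]
rounded: [131, 28, 224]

query (3,0) [L1,L2,L3,L4,L5] — begin 0,0,0
after L1 α=1/4: [22, 53/2, 153/4]
after L2 α=6/7: [1504/7, 1973/14, 1689/28]
after L3 α=0: [1504/7, 1973/14, 1689/28]
after L4 α=2/3: [1430/7, 3149/42, 9193/84]
after L5 α=2/3: [3530/21, 13733/126, 30865/252]
= [168, 109, 122]

query (3,0) [L1,L2,L3,L4,L5,L6] — begin 0,0,0
L1 α=1/4: [22, 53/2, 153/4]
L2 α=6/7: [1504/7, 1973/14, 1689/28]
L3 α=0: [1504/7, 1973/14, 1689/28]
L4 α=2/3: [1430/7, 3149/42, 9193/84]
L5 α=2/3: [3530/21, 13733/126, 30865/252]
L6 α=1/4: [4041/28, 14573/168, 48925/336]
→ [144, 87, 146]
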